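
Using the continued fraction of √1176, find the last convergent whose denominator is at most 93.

√1176 = [34; 3, 2, 2, 2, 3, 68, …] (period length 6).
Convergents:
  p_0/q_0 = 34/1
  p_1/q_1 = 103/3
  p_2/q_2 = 240/7
  p_3/q_3 = 583/17
  p_4/q_4 = 1406/41
  p_5/q_5 = 4801/140
q_4 = 41 ≤ 93 < 140 = q_5, so the answer is 1406/41.

1406/41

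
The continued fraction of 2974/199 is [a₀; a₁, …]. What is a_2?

17

2974 = 14·199 + 188   →  a_0 = 14
199 = 1·188 + 11   →  a_1 = 1
188 = 17·11 + 1   →  a_2 = 17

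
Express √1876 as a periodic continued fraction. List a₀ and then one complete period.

a₀ = ⌊√1876⌋ = 43.
With m₀=0, d₀=1 and mₖ₊₁ = dₖaₖ − mₖ, dₖ₊₁ = (n − mₖ₊₁²)/dₖ, aₖ₊₁ = ⌊(a₀+mₖ₊₁)/dₖ₊₁⌋:
  k=1: m=43, d=27, a=3
  k=2: m=38, d=16, a=5
  k=3: m=42, d=7, a=12
  k=4: m=42, d=16, a=5
  k=5: m=38, d=27, a=3
  k=6: m=43, d=1, a=86
d=1 and a=2a₀=86 at k=6, so the next step gives (m, d) = (43, 27) again — its k=1 value — and the period has length 6.

[43; 3, 5, 12, 5, 3, 86]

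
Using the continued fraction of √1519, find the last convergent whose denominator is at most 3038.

√1519 = [38; 1, 37, 1, 76, …] (period length 4).
Convergents:
  p_0/q_0 = 38/1
  p_1/q_1 = 39/1
  p_2/q_2 = 1481/38
  p_3/q_3 = 1520/39
  p_4/q_4 = 117001/3002
  p_5/q_5 = 118521/3041
q_4 = 3002 ≤ 3038 < 3041 = q_5, so the answer is 117001/3002.

117001/3002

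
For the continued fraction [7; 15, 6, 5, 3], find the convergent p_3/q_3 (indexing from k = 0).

Using pₖ = aₖpₖ₋₁ + pₖ₋₂, qₖ = aₖqₖ₋₁ + qₖ₋₂ (with p₋₁=1, p₋₂=0, q₋₁=0, q₋₂=1):
  k=0: a=7, p=7, q=1
  k=1: a=15, p=106, q=15
  k=2: a=6, p=643, q=91
  k=3: a=5, p=3321, q=470

3321/470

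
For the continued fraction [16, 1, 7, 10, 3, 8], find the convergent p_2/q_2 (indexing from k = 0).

135/8

Using pₖ = aₖpₖ₋₁ + pₖ₋₂, qₖ = aₖqₖ₋₁ + qₖ₋₂ (with p₋₁=1, p₋₂=0, q₋₁=0, q₋₂=1):
  k=0: a=16, p=16, q=1
  k=1: a=1, p=17, q=1
  k=2: a=7, p=135, q=8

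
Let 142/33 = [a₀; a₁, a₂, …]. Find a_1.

3

142 = 4·33 + 10   →  a_0 = 4
33 = 3·10 + 3   →  a_1 = 3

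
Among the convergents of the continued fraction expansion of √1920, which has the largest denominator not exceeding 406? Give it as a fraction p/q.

√1920 = [43; 1, 4, 2, 21, 2, 4, 1, 86, …] (period length 8).
Convergents:
  p_0/q_0 = 43/1
  p_1/q_1 = 44/1
  p_2/q_2 = 219/5
  p_3/q_3 = 482/11
  p_4/q_4 = 10341/236
  p_5/q_5 = 21164/483
q_4 = 236 ≤ 406 < 483 = q_5, so the answer is 10341/236.

10341/236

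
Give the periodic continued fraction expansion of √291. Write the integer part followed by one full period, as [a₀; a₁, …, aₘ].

[17; 17, 34]

a₀ = ⌊√291⌋ = 17.
With m₀=0, d₀=1 and mₖ₊₁ = dₖaₖ − mₖ, dₖ₊₁ = (n − mₖ₊₁²)/dₖ, aₖ₊₁ = ⌊(a₀+mₖ₊₁)/dₖ₊₁⌋:
  k=1: m=17, d=2, a=17
  k=2: m=17, d=1, a=34
d=1 and a=2a₀=34 at k=2, so the next step gives (m, d) = (17, 2) again — its k=1 value — and the period has length 2.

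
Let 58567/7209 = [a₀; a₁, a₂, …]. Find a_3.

58567 = 8·7209 + 895   →  a_0 = 8
7209 = 8·895 + 49   →  a_1 = 8
895 = 18·49 + 13   →  a_2 = 18
49 = 3·13 + 10   →  a_3 = 3

3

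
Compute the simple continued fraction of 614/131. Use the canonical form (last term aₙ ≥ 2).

614 = 4·131 + 90
131 = 1·90 + 41
90 = 2·41 + 8
41 = 5·8 + 1
8 = 8·1 + 0  (stop)
So 614/131 = [4; 1, 2, 5, 8].

[4; 1, 2, 5, 8]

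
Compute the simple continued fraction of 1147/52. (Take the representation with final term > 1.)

[22; 17, 3]

1147 = 22·52 + 3
52 = 17·3 + 1
3 = 3·1 + 0  (stop)
So 1147/52 = [22; 17, 3].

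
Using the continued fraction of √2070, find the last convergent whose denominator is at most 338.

8235/181

√2070 = [45; 2, 90, …] (period length 2).
Convergents:
  p_0/q_0 = 45/1
  p_1/q_1 = 91/2
  p_2/q_2 = 8235/181
  p_3/q_3 = 16561/364
q_2 = 181 ≤ 338 < 364 = q_3, so the answer is 8235/181.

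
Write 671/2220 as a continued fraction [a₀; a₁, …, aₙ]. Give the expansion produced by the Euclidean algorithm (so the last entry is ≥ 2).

[0; 3, 3, 4, 7, 7]

671 = 0×2220 + 671
2220 = 3×671 + 207
671 = 3×207 + 50
207 = 4×50 + 7
50 = 7×7 + 1
7 = 7×1 + 0  (stop)
So 671/2220 = [0; 3, 3, 4, 7, 7].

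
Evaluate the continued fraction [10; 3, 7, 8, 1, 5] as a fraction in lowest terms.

Fold from the inside: start with 5/1.
  1 + 1/5 = 6/5
  8 + 5/6 = 53/6
  7 + 6/53 = 377/53
  3 + 53/377 = 1184/377
  10 + 377/1184 = 12217/1184

12217/1184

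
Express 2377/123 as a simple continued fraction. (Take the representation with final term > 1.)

[19; 3, 13, 3]

2377 = 19·123 + 40
123 = 3·40 + 3
40 = 13·3 + 1
3 = 3·1 + 0  (stop)
So 2377/123 = [19; 3, 13, 3].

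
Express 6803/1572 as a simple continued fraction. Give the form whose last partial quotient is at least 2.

6803 = 4*1572 + 515
1572 = 3*515 + 27
515 = 19*27 + 2
27 = 13*2 + 1
2 = 2*1 + 0  (stop)
So 6803/1572 = [4; 3, 19, 13, 2].

[4; 3, 19, 13, 2]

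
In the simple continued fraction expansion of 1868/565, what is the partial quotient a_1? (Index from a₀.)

3

1868 = 3·565 + 173   →  a_0 = 3
565 = 3·173 + 46   →  a_1 = 3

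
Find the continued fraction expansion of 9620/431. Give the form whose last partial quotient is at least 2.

[22; 3, 8, 8, 2]

9620 = 22×431 + 138
431 = 3×138 + 17
138 = 8×17 + 2
17 = 8×2 + 1
2 = 2×1 + 0  (stop)
So 9620/431 = [22; 3, 8, 8, 2].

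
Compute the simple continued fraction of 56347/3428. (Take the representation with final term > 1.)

[16; 2, 3, 2, 17, 2, 2, 2]

56347 = 16×3428 + 1499
3428 = 2×1499 + 430
1499 = 3×430 + 209
430 = 2×209 + 12
209 = 17×12 + 5
12 = 2×5 + 2
5 = 2×2 + 1
2 = 2×1 + 0  (stop)
So 56347/3428 = [16; 2, 3, 2, 17, 2, 2, 2].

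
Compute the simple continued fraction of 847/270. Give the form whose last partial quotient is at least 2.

[3; 7, 3, 2, 1, 3]

847 = 3*270 + 37
270 = 7*37 + 11
37 = 3*11 + 4
11 = 2*4 + 3
4 = 1*3 + 1
3 = 3*1 + 0  (stop)
So 847/270 = [3; 7, 3, 2, 1, 3].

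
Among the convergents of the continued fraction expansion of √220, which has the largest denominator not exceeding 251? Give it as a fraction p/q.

√220 = [14; 1, 4, 1, 28, …] (period length 4).
Convergents:
  p_0/q_0 = 14/1
  p_1/q_1 = 15/1
  p_2/q_2 = 74/5
  p_3/q_3 = 89/6
  p_4/q_4 = 2566/173
  p_5/q_5 = 2655/179
  p_6/q_6 = 13186/889
q_5 = 179 ≤ 251 < 889 = q_6, so the answer is 2655/179.

2655/179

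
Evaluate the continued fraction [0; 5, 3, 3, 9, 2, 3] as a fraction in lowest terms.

Fold from the inside: start with 3/1.
  2 + 1/3 = 7/3
  9 + 3/7 = 66/7
  3 + 7/66 = 205/66
  3 + 66/205 = 681/205
  5 + 205/681 = 3610/681
  0 + 681/3610 = 681/3610

681/3610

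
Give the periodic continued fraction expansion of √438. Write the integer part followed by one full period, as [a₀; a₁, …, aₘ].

[20; 1, 12, 1, 40]

a₀ = ⌊√438⌋ = 20.
With m₀=0, d₀=1 and mₖ₊₁ = dₖaₖ − mₖ, dₖ₊₁ = (n − mₖ₊₁²)/dₖ, aₖ₊₁ = ⌊(a₀+mₖ₊₁)/dₖ₊₁⌋:
  k=1: m=20, d=38, a=1
  k=2: m=18, d=3, a=12
  k=3: m=18, d=38, a=1
  k=4: m=20, d=1, a=40
d=1 and a=2a₀=40 at k=4, so the next step gives (m, d) = (20, 38) again — its k=1 value — and the period has length 4.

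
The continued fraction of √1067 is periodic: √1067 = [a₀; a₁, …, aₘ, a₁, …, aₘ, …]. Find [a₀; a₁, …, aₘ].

[32; 1, 1, 1, 64]

a₀ = ⌊√1067⌋ = 32.
With m₀=0, d₀=1 and mₖ₊₁ = dₖaₖ − mₖ, dₖ₊₁ = (n − mₖ₊₁²)/dₖ, aₖ₊₁ = ⌊(a₀+mₖ₊₁)/dₖ₊₁⌋:
  k=1: m=32, d=43, a=1
  k=2: m=11, d=22, a=1
  k=3: m=11, d=43, a=1
  k=4: m=32, d=1, a=64
d=1 and a=2a₀=64 at k=4, so the next step gives (m, d) = (32, 43) again — its k=1 value — and the period has length 4.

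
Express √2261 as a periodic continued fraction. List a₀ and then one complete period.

[47; 1, 1, 4, 1, 1, 94]

a₀ = ⌊√2261⌋ = 47.
With m₀=0, d₀=1 and mₖ₊₁ = dₖaₖ − mₖ, dₖ₊₁ = (n − mₖ₊₁²)/dₖ, aₖ₊₁ = ⌊(a₀+mₖ₊₁)/dₖ₊₁⌋:
  k=1: m=47, d=52, a=1
  k=2: m=5, d=43, a=1
  k=3: m=38, d=19, a=4
  k=4: m=38, d=43, a=1
  k=5: m=5, d=52, a=1
  k=6: m=47, d=1, a=94
d=1 and a=2a₀=94 at k=6, so the next step gives (m, d) = (47, 52) again — its k=1 value — and the period has length 6.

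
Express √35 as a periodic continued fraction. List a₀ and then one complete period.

a₀ = ⌊√35⌋ = 5.
With m₀=0, d₀=1 and mₖ₊₁ = dₖaₖ − mₖ, dₖ₊₁ = (n − mₖ₊₁²)/dₖ, aₖ₊₁ = ⌊(a₀+mₖ₊₁)/dₖ₊₁⌋:
  k=1: m=5, d=10, a=1
  k=2: m=5, d=1, a=10
d=1 and a=2a₀=10 at k=2, so the next step gives (m, d) = (5, 10) again — its k=1 value — and the period has length 2.

[5; 1, 10]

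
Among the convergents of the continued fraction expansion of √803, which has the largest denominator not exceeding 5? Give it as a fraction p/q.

√803 = [28; 2, 1, 27, 1, 2, 56, …] (period length 6).
Convergents:
  p_0/q_0 = 28/1
  p_1/q_1 = 57/2
  p_2/q_2 = 85/3
  p_3/q_3 = 2352/83
q_2 = 3 ≤ 5 < 83 = q_3, so the answer is 85/3.

85/3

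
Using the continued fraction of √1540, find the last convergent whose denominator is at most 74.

√1540 = [39; 4, 8, 2, 8, 4, 78, …] (period length 6).
Convergents:
  p_0/q_0 = 39/1
  p_1/q_1 = 157/4
  p_2/q_2 = 1295/33
  p_3/q_3 = 2747/70
  p_4/q_4 = 23271/593
q_3 = 70 ≤ 74 < 593 = q_4, so the answer is 2747/70.

2747/70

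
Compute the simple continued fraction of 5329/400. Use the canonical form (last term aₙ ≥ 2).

5329 = 13·400 + 129
400 = 3·129 + 13
129 = 9·13 + 12
13 = 1·12 + 1
12 = 12·1 + 0  (stop)
So 5329/400 = [13; 3, 9, 1, 12].

[13; 3, 9, 1, 12]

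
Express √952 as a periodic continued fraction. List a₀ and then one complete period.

a₀ = ⌊√952⌋ = 30.
With m₀=0, d₀=1 and mₖ₊₁ = dₖaₖ − mₖ, dₖ₊₁ = (n − mₖ₊₁²)/dₖ, aₖ₊₁ = ⌊(a₀+mₖ₊₁)/dₖ₊₁⌋:
  k=1: m=30, d=52, a=1
  k=2: m=22, d=9, a=5
  k=3: m=23, d=47, a=1
  k=4: m=24, d=8, a=6
  k=5: m=24, d=47, a=1
  k=6: m=23, d=9, a=5
  k=7: m=22, d=52, a=1
  k=8: m=30, d=1, a=60
d=1 and a=2a₀=60 at k=8, so the next step gives (m, d) = (30, 52) again — its k=1 value — and the period has length 8.

[30; 1, 5, 1, 6, 1, 5, 1, 60]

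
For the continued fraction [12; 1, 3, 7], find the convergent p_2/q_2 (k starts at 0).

Using pₖ = aₖpₖ₋₁ + pₖ₋₂, qₖ = aₖqₖ₋₁ + qₖ₋₂ (with p₋₁=1, p₋₂=0, q₋₁=0, q₋₂=1):
  k=0: a=12, p=12, q=1
  k=1: a=1, p=13, q=1
  k=2: a=3, p=51, q=4

51/4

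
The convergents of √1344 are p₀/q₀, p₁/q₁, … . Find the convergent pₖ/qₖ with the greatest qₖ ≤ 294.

6049/165

√1344 = [36; 1, 1, 1, 17, 1, 1, 1, 72, …] (period length 8).
Convergents:
  p_0/q_0 = 36/1
  p_1/q_1 = 37/1
  p_2/q_2 = 73/2
  p_3/q_3 = 110/3
  p_4/q_4 = 1943/53
  p_5/q_5 = 2053/56
  p_6/q_6 = 3996/109
  p_7/q_7 = 6049/165
  p_8/q_8 = 439524/11989
q_7 = 165 ≤ 294 < 11989 = q_8, so the answer is 6049/165.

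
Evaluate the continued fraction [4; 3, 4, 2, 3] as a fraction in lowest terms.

431/100

Using pₖ = aₖpₖ₋₁ + pₖ₋₂ and qₖ = aₖqₖ₋₁ + qₖ₋₂:
  k=0: a=4, p=4, q=1
  k=1: a=3, p=13, q=3
  k=2: a=4, p=56, q=13
  k=3: a=2, p=125, q=29
  k=4: a=3, p=431, q=100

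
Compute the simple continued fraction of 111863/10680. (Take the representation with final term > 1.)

111863 = 10×10680 + 5063
10680 = 2×5063 + 554
5063 = 9×554 + 77
554 = 7×77 + 15
77 = 5×15 + 2
15 = 7×2 + 1
2 = 2×1 + 0  (stop)
So 111863/10680 = [10; 2, 9, 7, 5, 7, 2].

[10; 2, 9, 7, 5, 7, 2]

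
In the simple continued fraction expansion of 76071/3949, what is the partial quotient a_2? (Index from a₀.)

1

76071 = 19·3949 + 1040   →  a_0 = 19
3949 = 3·1040 + 829   →  a_1 = 3
1040 = 1·829 + 211   →  a_2 = 1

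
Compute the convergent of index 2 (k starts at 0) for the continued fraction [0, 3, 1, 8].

Using pₖ = aₖpₖ₋₁ + pₖ₋₂, qₖ = aₖqₖ₋₁ + qₖ₋₂ (with p₋₁=1, p₋₂=0, q₋₁=0, q₋₂=1):
  k=0: a=0, p=0, q=1
  k=1: a=3, p=1, q=3
  k=2: a=1, p=1, q=4

1/4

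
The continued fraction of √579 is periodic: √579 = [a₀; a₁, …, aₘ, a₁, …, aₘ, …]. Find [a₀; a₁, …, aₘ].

[24; 16, 48]

a₀ = ⌊√579⌋ = 24.
With m₀=0, d₀=1 and mₖ₊₁ = dₖaₖ − mₖ, dₖ₊₁ = (n − mₖ₊₁²)/dₖ, aₖ₊₁ = ⌊(a₀+mₖ₊₁)/dₖ₊₁⌋:
  k=1: m=24, d=3, a=16
  k=2: m=24, d=1, a=48
d=1 and a=2a₀=48 at k=2, so the next step gives (m, d) = (24, 3) again — its k=1 value — and the period has length 2.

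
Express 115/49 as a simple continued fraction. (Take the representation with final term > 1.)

[2; 2, 1, 7, 2]

115 = 2×49 + 17
49 = 2×17 + 15
17 = 1×15 + 2
15 = 7×2 + 1
2 = 2×1 + 0  (stop)
So 115/49 = [2; 2, 1, 7, 2].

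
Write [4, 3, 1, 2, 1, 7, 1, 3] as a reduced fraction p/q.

2172/509

Using pₖ = aₖpₖ₋₁ + pₖ₋₂ and qₖ = aₖqₖ₋₁ + qₖ₋₂:
  k=0: a=4, p=4, q=1
  k=1: a=3, p=13, q=3
  k=2: a=1, p=17, q=4
  k=3: a=2, p=47, q=11
  k=4: a=1, p=64, q=15
  k=5: a=7, p=495, q=116
  k=6: a=1, p=559, q=131
  k=7: a=3, p=2172, q=509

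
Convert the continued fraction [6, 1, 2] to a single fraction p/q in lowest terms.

20/3

Using pₖ = aₖpₖ₋₁ + pₖ₋₂ and qₖ = aₖqₖ₋₁ + qₖ₋₂:
  k=0: a=6, p=6, q=1
  k=1: a=1, p=7, q=1
  k=2: a=2, p=20, q=3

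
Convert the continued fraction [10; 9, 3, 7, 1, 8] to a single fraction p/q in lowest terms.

20912/2069

Using pₖ = aₖpₖ₋₁ + pₖ₋₂ and qₖ = aₖqₖ₋₁ + qₖ₋₂:
  k=0: a=10, p=10, q=1
  k=1: a=9, p=91, q=9
  k=2: a=3, p=283, q=28
  k=3: a=7, p=2072, q=205
  k=4: a=1, p=2355, q=233
  k=5: a=8, p=20912, q=2069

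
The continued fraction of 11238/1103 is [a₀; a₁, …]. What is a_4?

3

11238 = 10·1103 + 208   →  a_0 = 10
1103 = 5·208 + 63   →  a_1 = 5
208 = 3·63 + 19   →  a_2 = 3
63 = 3·19 + 6   →  a_3 = 3
19 = 3·6 + 1   →  a_4 = 3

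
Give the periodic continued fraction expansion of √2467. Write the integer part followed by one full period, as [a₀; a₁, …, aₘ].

[49; 1, 2, 49, 2, 1, 98]

a₀ = ⌊√2467⌋ = 49.
With m₀=0, d₀=1 and mₖ₊₁ = dₖaₖ − mₖ, dₖ₊₁ = (n − mₖ₊₁²)/dₖ, aₖ₊₁ = ⌊(a₀+mₖ₊₁)/dₖ₊₁⌋:
  k=1: m=49, d=66, a=1
  k=2: m=17, d=33, a=2
  k=3: m=49, d=2, a=49
  k=4: m=49, d=33, a=2
  k=5: m=17, d=66, a=1
  k=6: m=49, d=1, a=98
d=1 and a=2a₀=98 at k=6, so the next step gives (m, d) = (49, 66) again — its k=1 value — and the period has length 6.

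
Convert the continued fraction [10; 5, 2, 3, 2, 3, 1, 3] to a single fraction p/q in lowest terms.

Using pₖ = aₖpₖ₋₁ + pₖ₋₂ and qₖ = aₖqₖ₋₁ + qₖ₋₂:
  k=0: a=10, p=10, q=1
  k=1: a=5, p=51, q=5
  k=2: a=2, p=112, q=11
  k=3: a=3, p=387, q=38
  k=4: a=2, p=886, q=87
  k=5: a=3, p=3045, q=299
  k=6: a=1, p=3931, q=386
  k=7: a=3, p=14838, q=1457

14838/1457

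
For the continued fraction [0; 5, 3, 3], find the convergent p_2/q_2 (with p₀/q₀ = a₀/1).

3/16

Using pₖ = aₖpₖ₋₁ + pₖ₋₂, qₖ = aₖqₖ₋₁ + qₖ₋₂ (with p₋₁=1, p₋₂=0, q₋₁=0, q₋₂=1):
  k=0: a=0, p=0, q=1
  k=1: a=5, p=1, q=5
  k=2: a=3, p=3, q=16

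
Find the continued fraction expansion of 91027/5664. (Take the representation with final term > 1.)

91027 = 16·5664 + 403
5664 = 14·403 + 22
403 = 18·22 + 7
22 = 3·7 + 1
7 = 7·1 + 0  (stop)
So 91027/5664 = [16; 14, 18, 3, 7].

[16; 14, 18, 3, 7]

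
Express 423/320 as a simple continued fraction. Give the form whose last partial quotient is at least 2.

423 = 1*320 + 103
320 = 3*103 + 11
103 = 9*11 + 4
11 = 2*4 + 3
4 = 1*3 + 1
3 = 3*1 + 0  (stop)
So 423/320 = [1; 3, 9, 2, 1, 3].

[1; 3, 9, 2, 1, 3]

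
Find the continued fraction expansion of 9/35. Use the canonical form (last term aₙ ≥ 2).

[0; 3, 1, 8]

9 = 0×35 + 9
35 = 3×9 + 8
9 = 1×8 + 1
8 = 8×1 + 0  (stop)
So 9/35 = [0; 3, 1, 8].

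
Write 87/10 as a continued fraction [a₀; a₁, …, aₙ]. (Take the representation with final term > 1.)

[8; 1, 2, 3]

87 = 8·10 + 7
10 = 1·7 + 3
7 = 2·3 + 1
3 = 3·1 + 0  (stop)
So 87/10 = [8; 1, 2, 3].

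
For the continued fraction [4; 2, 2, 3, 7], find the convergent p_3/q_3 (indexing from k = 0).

Using pₖ = aₖpₖ₋₁ + pₖ₋₂, qₖ = aₖqₖ₋₁ + qₖ₋₂ (with p₋₁=1, p₋₂=0, q₋₁=0, q₋₂=1):
  k=0: a=4, p=4, q=1
  k=1: a=2, p=9, q=2
  k=2: a=2, p=22, q=5
  k=3: a=3, p=75, q=17

75/17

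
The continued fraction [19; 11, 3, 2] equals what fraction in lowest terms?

Using pₖ = aₖpₖ₋₁ + pₖ₋₂ and qₖ = aₖqₖ₋₁ + qₖ₋₂:
  k=0: a=19, p=19, q=1
  k=1: a=11, p=210, q=11
  k=2: a=3, p=649, q=34
  k=3: a=2, p=1508, q=79

1508/79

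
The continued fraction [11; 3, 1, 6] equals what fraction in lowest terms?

304/27

Using pₖ = aₖpₖ₋₁ + pₖ₋₂ and qₖ = aₖqₖ₋₁ + qₖ₋₂:
  k=0: a=11, p=11, q=1
  k=1: a=3, p=34, q=3
  k=2: a=1, p=45, q=4
  k=3: a=6, p=304, q=27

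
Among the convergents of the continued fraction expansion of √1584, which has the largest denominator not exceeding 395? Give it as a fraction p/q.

√1584 = [39; 1, 3, 1, 78, …] (period length 4).
Convergents:
  p_0/q_0 = 39/1
  p_1/q_1 = 40/1
  p_2/q_2 = 159/4
  p_3/q_3 = 199/5
  p_4/q_4 = 15681/394
  p_5/q_5 = 15880/399
q_4 = 394 ≤ 395 < 399 = q_5, so the answer is 15681/394.

15681/394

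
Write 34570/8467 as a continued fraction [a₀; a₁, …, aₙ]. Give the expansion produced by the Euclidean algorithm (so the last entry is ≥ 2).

34570 = 4*8467 + 702
8467 = 12*702 + 43
702 = 16*43 + 14
43 = 3*14 + 1
14 = 14*1 + 0  (stop)
So 34570/8467 = [4; 12, 16, 3, 14].

[4; 12, 16, 3, 14]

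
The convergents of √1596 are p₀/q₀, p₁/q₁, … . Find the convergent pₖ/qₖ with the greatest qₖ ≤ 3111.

√1596 = [39; 1, 18, 1, 78, …] (period length 4).
Convergents:
  p_0/q_0 = 39/1
  p_1/q_1 = 40/1
  p_2/q_2 = 759/19
  p_3/q_3 = 799/20
  p_4/q_4 = 63081/1579
  p_5/q_5 = 63880/1599
  p_6/q_6 = 1212921/30361
q_5 = 1599 ≤ 3111 < 30361 = q_6, so the answer is 63880/1599.

63880/1599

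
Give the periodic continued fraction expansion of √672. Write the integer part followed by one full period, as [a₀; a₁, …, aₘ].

a₀ = ⌊√672⌋ = 25.

[25; 1, 11, 1, 50]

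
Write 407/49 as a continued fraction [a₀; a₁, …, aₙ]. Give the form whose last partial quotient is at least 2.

407 = 8·49 + 15
49 = 3·15 + 4
15 = 3·4 + 3
4 = 1·3 + 1
3 = 3·1 + 0  (stop)
So 407/49 = [8; 3, 3, 1, 3].

[8; 3, 3, 1, 3]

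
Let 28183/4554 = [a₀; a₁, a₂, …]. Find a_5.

28183 = 6·4554 + 859   →  a_0 = 6
4554 = 5·859 + 259   →  a_1 = 5
859 = 3·259 + 82   →  a_2 = 3
259 = 3·82 + 13   →  a_3 = 3
82 = 6·13 + 4   →  a_4 = 6
13 = 3·4 + 1   →  a_5 = 3

3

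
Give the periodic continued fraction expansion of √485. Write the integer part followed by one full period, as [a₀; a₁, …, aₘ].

[22; 44]

a₀ = ⌊√485⌋ = 22.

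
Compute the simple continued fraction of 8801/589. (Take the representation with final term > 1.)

8801 = 14·589 + 555
589 = 1·555 + 34
555 = 16·34 + 11
34 = 3·11 + 1
11 = 11·1 + 0  (stop)
So 8801/589 = [14; 1, 16, 3, 11].

[14; 1, 16, 3, 11]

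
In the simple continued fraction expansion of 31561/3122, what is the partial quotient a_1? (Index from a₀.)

9

31561 = 10·3122 + 341   →  a_0 = 10
3122 = 9·341 + 53   →  a_1 = 9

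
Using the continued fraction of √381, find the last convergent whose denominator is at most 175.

1015/52

√381 = [19; 1, 1, 12, 1, 1, 38, …] (period length 6).
Convergents:
  p_0/q_0 = 19/1
  p_1/q_1 = 20/1
  p_2/q_2 = 39/2
  p_3/q_3 = 488/25
  p_4/q_4 = 527/27
  p_5/q_5 = 1015/52
  p_6/q_6 = 39097/2003
q_5 = 52 ≤ 175 < 2003 = q_6, so the answer is 1015/52.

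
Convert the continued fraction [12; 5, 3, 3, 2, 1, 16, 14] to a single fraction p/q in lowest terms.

Using pₖ = aₖpₖ₋₁ + pₖ₋₂ and qₖ = aₖqₖ₋₁ + qₖ₋₂:
  k=0: a=12, p=12, q=1
  k=1: a=5, p=61, q=5
  k=2: a=3, p=195, q=16
  k=3: a=3, p=646, q=53
  k=4: a=2, p=1487, q=122
  k=5: a=1, p=2133, q=175
  k=6: a=16, p=35615, q=2922
  k=7: a=14, p=500743, q=41083

500743/41083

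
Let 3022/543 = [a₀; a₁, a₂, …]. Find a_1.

1

3022 = 5·543 + 307   →  a_0 = 5
543 = 1·307 + 236   →  a_1 = 1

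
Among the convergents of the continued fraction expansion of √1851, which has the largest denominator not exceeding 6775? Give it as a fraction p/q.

159143/3699

√1851 = [43; 43, 86, …] (period length 2).
Convergents:
  p_0/q_0 = 43/1
  p_1/q_1 = 1850/43
  p_2/q_2 = 159143/3699
  p_3/q_3 = 6844999/159100
q_2 = 3699 ≤ 6775 < 159100 = q_3, so the answer is 159143/3699.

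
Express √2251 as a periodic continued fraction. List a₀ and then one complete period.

[47; 2, 4, 47, 4, 2, 94]

a₀ = ⌊√2251⌋ = 47.
With m₀=0, d₀=1 and mₖ₊₁ = dₖaₖ − mₖ, dₖ₊₁ = (n − mₖ₊₁²)/dₖ, aₖ₊₁ = ⌊(a₀+mₖ₊₁)/dₖ₊₁⌋:
  k=1: m=47, d=42, a=2
  k=2: m=37, d=21, a=4
  k=3: m=47, d=2, a=47
  k=4: m=47, d=21, a=4
  k=5: m=37, d=42, a=2
  k=6: m=47, d=1, a=94
d=1 and a=2a₀=94 at k=6, so the next step gives (m, d) = (47, 42) again — its k=1 value — and the period has length 6.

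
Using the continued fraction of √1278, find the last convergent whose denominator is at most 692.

10260/287

√1278 = [35; 1, 2, 1, 70, …] (period length 4).
Convergents:
  p_0/q_0 = 35/1
  p_1/q_1 = 36/1
  p_2/q_2 = 107/3
  p_3/q_3 = 143/4
  p_4/q_4 = 10117/283
  p_5/q_5 = 10260/287
  p_6/q_6 = 30637/857
q_5 = 287 ≤ 692 < 857 = q_6, so the answer is 10260/287.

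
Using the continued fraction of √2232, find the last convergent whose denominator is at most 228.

√2232 = [47; 4, 10, 4, 94, …] (period length 4).
Convergents:
  p_0/q_0 = 47/1
  p_1/q_1 = 189/4
  p_2/q_2 = 1937/41
  p_3/q_3 = 7937/168
  p_4/q_4 = 748015/15833
q_3 = 168 ≤ 228 < 15833 = q_4, so the answer is 7937/168.

7937/168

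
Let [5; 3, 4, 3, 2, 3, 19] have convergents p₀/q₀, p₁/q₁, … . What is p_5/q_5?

1768/333

Using pₖ = aₖpₖ₋₁ + pₖ₋₂, qₖ = aₖqₖ₋₁ + qₖ₋₂ (with p₋₁=1, p₋₂=0, q₋₁=0, q₋₂=1):
  k=0: a=5, p=5, q=1
  k=1: a=3, p=16, q=3
  k=2: a=4, p=69, q=13
  k=3: a=3, p=223, q=42
  k=4: a=2, p=515, q=97
  k=5: a=3, p=1768, q=333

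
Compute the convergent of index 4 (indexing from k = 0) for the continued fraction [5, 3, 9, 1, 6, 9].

Using pₖ = aₖpₖ₋₁ + pₖ₋₂, qₖ = aₖqₖ₋₁ + qₖ₋₂ (with p₋₁=1, p₋₂=0, q₋₁=0, q₋₂=1):
  k=0: a=5, p=5, q=1
  k=1: a=3, p=16, q=3
  k=2: a=9, p=149, q=28
  k=3: a=1, p=165, q=31
  k=4: a=6, p=1139, q=214

1139/214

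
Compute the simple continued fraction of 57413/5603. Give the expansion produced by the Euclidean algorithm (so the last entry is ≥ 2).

[10; 4, 19, 2, 11, 3]

57413 = 10*5603 + 1383
5603 = 4*1383 + 71
1383 = 19*71 + 34
71 = 2*34 + 3
34 = 11*3 + 1
3 = 3*1 + 0  (stop)
So 57413/5603 = [10; 4, 19, 2, 11, 3].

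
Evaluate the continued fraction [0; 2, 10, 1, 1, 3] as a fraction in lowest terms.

Using pₖ = aₖpₖ₋₁ + pₖ₋₂ and qₖ = aₖqₖ₋₁ + qₖ₋₂:
  k=0: a=0, p=0, q=1
  k=1: a=2, p=1, q=2
  k=2: a=10, p=10, q=21
  k=3: a=1, p=11, q=23
  k=4: a=1, p=21, q=44
  k=5: a=3, p=74, q=155

74/155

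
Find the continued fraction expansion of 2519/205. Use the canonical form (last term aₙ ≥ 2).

2519 = 12*205 + 59
205 = 3*59 + 28
59 = 2*28 + 3
28 = 9*3 + 1
3 = 3*1 + 0  (stop)
So 2519/205 = [12; 3, 2, 9, 3].

[12; 3, 2, 9, 3]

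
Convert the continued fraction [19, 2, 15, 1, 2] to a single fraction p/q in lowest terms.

1890/97

Fold from the inside: start with 2/1.
  1 + 1/2 = 3/2
  15 + 2/3 = 47/3
  2 + 3/47 = 97/47
  19 + 47/97 = 1890/97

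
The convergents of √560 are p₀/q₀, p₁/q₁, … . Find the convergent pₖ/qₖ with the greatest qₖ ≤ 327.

√560 = [23; 1, 1, 1, 46, …] (period length 4).
Convergents:
  p_0/q_0 = 23/1
  p_1/q_1 = 24/1
  p_2/q_2 = 47/2
  p_3/q_3 = 71/3
  p_4/q_4 = 3313/140
  p_5/q_5 = 3384/143
  p_6/q_6 = 6697/283
  p_7/q_7 = 10081/426
q_6 = 283 ≤ 327 < 426 = q_7, so the answer is 6697/283.

6697/283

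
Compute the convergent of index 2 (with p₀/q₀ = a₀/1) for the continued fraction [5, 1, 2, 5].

Using pₖ = aₖpₖ₋₁ + pₖ₋₂, qₖ = aₖqₖ₋₁ + qₖ₋₂ (with p₋₁=1, p₋₂=0, q₋₁=0, q₋₂=1):
  k=0: a=5, p=5, q=1
  k=1: a=1, p=6, q=1
  k=2: a=2, p=17, q=3

17/3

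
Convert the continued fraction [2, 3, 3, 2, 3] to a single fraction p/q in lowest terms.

Using pₖ = aₖpₖ₋₁ + pₖ₋₂ and qₖ = aₖqₖ₋₁ + qₖ₋₂:
  k=0: a=2, p=2, q=1
  k=1: a=3, p=7, q=3
  k=2: a=3, p=23, q=10
  k=3: a=2, p=53, q=23
  k=4: a=3, p=182, q=79

182/79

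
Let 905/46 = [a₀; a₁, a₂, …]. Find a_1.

905 = 19·46 + 31   →  a_0 = 19
46 = 1·31 + 15   →  a_1 = 1

1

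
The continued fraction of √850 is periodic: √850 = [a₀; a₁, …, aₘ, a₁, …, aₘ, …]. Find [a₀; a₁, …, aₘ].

[29; 6, 2, 6, 58]

a₀ = ⌊√850⌋ = 29.
With m₀=0, d₀=1 and mₖ₊₁ = dₖaₖ − mₖ, dₖ₊₁ = (n − mₖ₊₁²)/dₖ, aₖ₊₁ = ⌊(a₀+mₖ₊₁)/dₖ₊₁⌋:
  k=1: m=29, d=9, a=6
  k=2: m=25, d=25, a=2
  k=3: m=25, d=9, a=6
  k=4: m=29, d=1, a=58
d=1 and a=2a₀=58 at k=4, so the next step gives (m, d) = (29, 9) again — its k=1 value — and the period has length 4.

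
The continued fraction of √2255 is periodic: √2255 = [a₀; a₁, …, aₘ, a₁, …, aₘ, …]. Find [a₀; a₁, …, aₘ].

[47; 2, 18, 2, 94]

a₀ = ⌊√2255⌋ = 47.
With m₀=0, d₀=1 and mₖ₊₁ = dₖaₖ − mₖ, dₖ₊₁ = (n − mₖ₊₁²)/dₖ, aₖ₊₁ = ⌊(a₀+mₖ₊₁)/dₖ₊₁⌋:
  k=1: m=47, d=46, a=2
  k=2: m=45, d=5, a=18
  k=3: m=45, d=46, a=2
  k=4: m=47, d=1, a=94
d=1 and a=2a₀=94 at k=4, so the next step gives (m, d) = (47, 46) again — its k=1 value — and the period has length 4.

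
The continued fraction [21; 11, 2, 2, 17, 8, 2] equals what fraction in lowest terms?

Using pₖ = aₖpₖ₋₁ + pₖ₋₂ and qₖ = aₖqₖ₋₁ + qₖ₋₂:
  k=0: a=21, p=21, q=1
  k=1: a=11, p=232, q=11
  k=2: a=2, p=485, q=23
  k=3: a=2, p=1202, q=57
  k=4: a=17, p=20919, q=992
  k=5: a=8, p=168554, q=7993
  k=6: a=2, p=358027, q=16978

358027/16978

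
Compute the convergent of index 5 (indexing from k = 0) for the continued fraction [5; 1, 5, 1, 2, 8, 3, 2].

977/167

Using pₖ = aₖpₖ₋₁ + pₖ₋₂, qₖ = aₖqₖ₋₁ + qₖ₋₂ (with p₋₁=1, p₋₂=0, q₋₁=0, q₋₂=1):
  k=0: a=5, p=5, q=1
  k=1: a=1, p=6, q=1
  k=2: a=5, p=35, q=6
  k=3: a=1, p=41, q=7
  k=4: a=2, p=117, q=20
  k=5: a=8, p=977, q=167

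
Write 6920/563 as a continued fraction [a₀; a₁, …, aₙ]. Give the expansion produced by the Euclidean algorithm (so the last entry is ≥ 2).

6920 = 12×563 + 164
563 = 3×164 + 71
164 = 2×71 + 22
71 = 3×22 + 5
22 = 4×5 + 2
5 = 2×2 + 1
2 = 2×1 + 0  (stop)
So 6920/563 = [12; 3, 2, 3, 4, 2, 2].

[12; 3, 2, 3, 4, 2, 2]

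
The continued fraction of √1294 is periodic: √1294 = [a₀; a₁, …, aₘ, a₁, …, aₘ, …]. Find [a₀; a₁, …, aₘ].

[35; 1, 34, 1, 70]

a₀ = ⌊√1294⌋ = 35.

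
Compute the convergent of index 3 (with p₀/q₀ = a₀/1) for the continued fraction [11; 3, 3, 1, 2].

147/13

Using pₖ = aₖpₖ₋₁ + pₖ₋₂, qₖ = aₖqₖ₋₁ + qₖ₋₂ (with p₋₁=1, p₋₂=0, q₋₁=0, q₋₂=1):
  k=0: a=11, p=11, q=1
  k=1: a=3, p=34, q=3
  k=2: a=3, p=113, q=10
  k=3: a=1, p=147, q=13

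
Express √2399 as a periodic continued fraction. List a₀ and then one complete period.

a₀ = ⌊√2399⌋ = 48.
With m₀=0, d₀=1 and mₖ₊₁ = dₖaₖ − mₖ, dₖ₊₁ = (n − mₖ₊₁²)/dₖ, aₖ₊₁ = ⌊(a₀+mₖ₊₁)/dₖ₊₁⌋:
  k=1: m=48, d=95, a=1
  k=2: m=47, d=2, a=47
  k=3: m=47, d=95, a=1
  k=4: m=48, d=1, a=96
d=1 and a=2a₀=96 at k=4, so the next step gives (m, d) = (48, 95) again — its k=1 value — and the period has length 4.

[48; 1, 47, 1, 96]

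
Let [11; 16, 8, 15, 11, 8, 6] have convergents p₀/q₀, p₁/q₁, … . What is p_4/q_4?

238829/21590

Using pₖ = aₖpₖ₋₁ + pₖ₋₂, qₖ = aₖqₖ₋₁ + qₖ₋₂ (with p₋₁=1, p₋₂=0, q₋₁=0, q₋₂=1):
  k=0: a=11, p=11, q=1
  k=1: a=16, p=177, q=16
  k=2: a=8, p=1427, q=129
  k=3: a=15, p=21582, q=1951
  k=4: a=11, p=238829, q=21590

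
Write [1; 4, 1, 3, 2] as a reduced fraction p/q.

52/43

Using pₖ = aₖpₖ₋₁ + pₖ₋₂ and qₖ = aₖqₖ₋₁ + qₖ₋₂:
  k=0: a=1, p=1, q=1
  k=1: a=4, p=5, q=4
  k=2: a=1, p=6, q=5
  k=3: a=3, p=23, q=19
  k=4: a=2, p=52, q=43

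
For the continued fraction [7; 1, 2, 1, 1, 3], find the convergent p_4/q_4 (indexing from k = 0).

54/7

Using pₖ = aₖpₖ₋₁ + pₖ₋₂, qₖ = aₖqₖ₋₁ + qₖ₋₂ (with p₋₁=1, p₋₂=0, q₋₁=0, q₋₂=1):
  k=0: a=7, p=7, q=1
  k=1: a=1, p=8, q=1
  k=2: a=2, p=23, q=3
  k=3: a=1, p=31, q=4
  k=4: a=1, p=54, q=7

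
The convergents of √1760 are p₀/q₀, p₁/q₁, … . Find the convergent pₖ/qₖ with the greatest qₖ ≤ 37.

881/21

√1760 = [41; 1, 19, 1, 82, …] (period length 4).
Convergents:
  p_0/q_0 = 41/1
  p_1/q_1 = 42/1
  p_2/q_2 = 839/20
  p_3/q_3 = 881/21
  p_4/q_4 = 73081/1742
q_3 = 21 ≤ 37 < 1742 = q_4, so the answer is 881/21.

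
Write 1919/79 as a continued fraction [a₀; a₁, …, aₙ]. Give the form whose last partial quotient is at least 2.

1919 = 24*79 + 23
79 = 3*23 + 10
23 = 2*10 + 3
10 = 3*3 + 1
3 = 3*1 + 0  (stop)
So 1919/79 = [24; 3, 2, 3, 3].

[24; 3, 2, 3, 3]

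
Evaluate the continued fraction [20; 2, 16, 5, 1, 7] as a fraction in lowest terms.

32100/1567

Using pₖ = aₖpₖ₋₁ + pₖ₋₂ and qₖ = aₖqₖ₋₁ + qₖ₋₂:
  k=0: a=20, p=20, q=1
  k=1: a=2, p=41, q=2
  k=2: a=16, p=676, q=33
  k=3: a=5, p=3421, q=167
  k=4: a=1, p=4097, q=200
  k=5: a=7, p=32100, q=1567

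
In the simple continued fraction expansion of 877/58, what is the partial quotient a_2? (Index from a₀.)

877 = 15·58 + 7   →  a_0 = 15
58 = 8·7 + 2   →  a_1 = 8
7 = 3·2 + 1   →  a_2 = 3

3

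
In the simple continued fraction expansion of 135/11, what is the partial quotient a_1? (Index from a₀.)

3

135 = 12·11 + 3   →  a_0 = 12
11 = 3·3 + 2   →  a_1 = 3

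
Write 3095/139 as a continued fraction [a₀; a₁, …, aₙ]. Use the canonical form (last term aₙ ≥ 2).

[22; 3, 1, 3, 9]

3095 = 22*139 + 37
139 = 3*37 + 28
37 = 1*28 + 9
28 = 3*9 + 1
9 = 9*1 + 0  (stop)
So 3095/139 = [22; 3, 1, 3, 9].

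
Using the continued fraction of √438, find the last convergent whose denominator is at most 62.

293/14

√438 = [20; 1, 12, 1, 40, …] (period length 4).
Convergents:
  p_0/q_0 = 20/1
  p_1/q_1 = 21/1
  p_2/q_2 = 272/13
  p_3/q_3 = 293/14
  p_4/q_4 = 11992/573
q_3 = 14 ≤ 62 < 573 = q_4, so the answer is 293/14.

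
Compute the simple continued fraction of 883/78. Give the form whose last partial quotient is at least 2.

883 = 11*78 + 25
78 = 3*25 + 3
25 = 8*3 + 1
3 = 3*1 + 0  (stop)
So 883/78 = [11; 3, 8, 3].

[11; 3, 8, 3]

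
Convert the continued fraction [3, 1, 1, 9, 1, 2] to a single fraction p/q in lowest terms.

Using pₖ = aₖpₖ₋₁ + pₖ₋₂ and qₖ = aₖqₖ₋₁ + qₖ₋₂:
  k=0: a=3, p=3, q=1
  k=1: a=1, p=4, q=1
  k=2: a=1, p=7, q=2
  k=3: a=9, p=67, q=19
  k=4: a=1, p=74, q=21
  k=5: a=2, p=215, q=61

215/61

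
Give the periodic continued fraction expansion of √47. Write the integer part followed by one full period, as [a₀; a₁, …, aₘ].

a₀ = ⌊√47⌋ = 6.
With m₀=0, d₀=1 and mₖ₊₁ = dₖaₖ − mₖ, dₖ₊₁ = (n − mₖ₊₁²)/dₖ, aₖ₊₁ = ⌊(a₀+mₖ₊₁)/dₖ₊₁⌋:
  k=1: m=6, d=11, a=1
  k=2: m=5, d=2, a=5
  k=3: m=5, d=11, a=1
  k=4: m=6, d=1, a=12
d=1 and a=2a₀=12 at k=4, so the next step gives (m, d) = (6, 11) again — its k=1 value — and the period has length 4.

[6; 1, 5, 1, 12]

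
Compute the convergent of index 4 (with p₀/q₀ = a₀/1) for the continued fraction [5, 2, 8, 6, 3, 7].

1800/329

Using pₖ = aₖpₖ₋₁ + pₖ₋₂, qₖ = aₖqₖ₋₁ + qₖ₋₂ (with p₋₁=1, p₋₂=0, q₋₁=0, q₋₂=1):
  k=0: a=5, p=5, q=1
  k=1: a=2, p=11, q=2
  k=2: a=8, p=93, q=17
  k=3: a=6, p=569, q=104
  k=4: a=3, p=1800, q=329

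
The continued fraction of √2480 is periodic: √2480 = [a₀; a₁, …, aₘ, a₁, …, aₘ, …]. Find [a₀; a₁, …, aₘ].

[49; 1, 3, 1, 98]

a₀ = ⌊√2480⌋ = 49.
With m₀=0, d₀=1 and mₖ₊₁ = dₖaₖ − mₖ, dₖ₊₁ = (n − mₖ₊₁²)/dₖ, aₖ₊₁ = ⌊(a₀+mₖ₊₁)/dₖ₊₁⌋:
  k=1: m=49, d=79, a=1
  k=2: m=30, d=20, a=3
  k=3: m=30, d=79, a=1
  k=4: m=49, d=1, a=98
d=1 and a=2a₀=98 at k=4, so the next step gives (m, d) = (49, 79) again — its k=1 value — and the period has length 4.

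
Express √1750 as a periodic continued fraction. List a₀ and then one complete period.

[41; 1, 4, 1, 82]

a₀ = ⌊√1750⌋ = 41.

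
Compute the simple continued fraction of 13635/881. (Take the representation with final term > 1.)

[15; 2, 10, 4, 10]

13635 = 15*881 + 420
881 = 2*420 + 41
420 = 10*41 + 10
41 = 4*10 + 1
10 = 10*1 + 0  (stop)
So 13635/881 = [15; 2, 10, 4, 10].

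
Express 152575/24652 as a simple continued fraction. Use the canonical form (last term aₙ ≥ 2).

[6; 5, 3, 2, 19, 1, 3, 8]

152575 = 6×24652 + 4663
24652 = 5×4663 + 1337
4663 = 3×1337 + 652
1337 = 2×652 + 33
652 = 19×33 + 25
33 = 1×25 + 8
25 = 3×8 + 1
8 = 8×1 + 0  (stop)
So 152575/24652 = [6; 5, 3, 2, 19, 1, 3, 8].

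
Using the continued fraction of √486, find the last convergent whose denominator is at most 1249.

21362/969

√486 = [22; 22, 44, …] (period length 2).
Convergents:
  p_0/q_0 = 22/1
  p_1/q_1 = 485/22
  p_2/q_2 = 21362/969
  p_3/q_3 = 470449/21340
q_2 = 969 ≤ 1249 < 21340 = q_3, so the answer is 21362/969.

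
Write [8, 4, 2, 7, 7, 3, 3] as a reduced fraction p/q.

Fold from the inside: start with 3/1.
  3 + 1/3 = 10/3
  7 + 3/10 = 73/10
  7 + 10/73 = 521/73
  2 + 73/521 = 1115/521
  4 + 521/1115 = 4981/1115
  8 + 1115/4981 = 40963/4981

40963/4981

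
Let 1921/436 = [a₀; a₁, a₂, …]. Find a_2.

2

1921 = 4·436 + 177   →  a_0 = 4
436 = 2·177 + 82   →  a_1 = 2
177 = 2·82 + 13   →  a_2 = 2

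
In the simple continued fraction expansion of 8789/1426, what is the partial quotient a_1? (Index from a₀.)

8789 = 6·1426 + 233   →  a_0 = 6
1426 = 6·233 + 28   →  a_1 = 6

6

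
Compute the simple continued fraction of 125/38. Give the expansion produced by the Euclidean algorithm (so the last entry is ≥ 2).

[3; 3, 2, 5]

125 = 3·38 + 11
38 = 3·11 + 5
11 = 2·5 + 1
5 = 5·1 + 0  (stop)
So 125/38 = [3; 3, 2, 5].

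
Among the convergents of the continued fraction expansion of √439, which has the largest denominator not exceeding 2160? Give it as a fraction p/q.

18459/881

√439 = [20; 1, 19, 1, 40, …] (period length 4).
Convergents:
  p_0/q_0 = 20/1
  p_1/q_1 = 21/1
  p_2/q_2 = 419/20
  p_3/q_3 = 440/21
  p_4/q_4 = 18019/860
  p_5/q_5 = 18459/881
  p_6/q_6 = 368740/17599
q_5 = 881 ≤ 2160 < 17599 = q_6, so the answer is 18459/881.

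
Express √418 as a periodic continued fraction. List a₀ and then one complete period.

[20; 2, 4, 20, 4, 2, 40]

a₀ = ⌊√418⌋ = 20.
With m₀=0, d₀=1 and mₖ₊₁ = dₖaₖ − mₖ, dₖ₊₁ = (n − mₖ₊₁²)/dₖ, aₖ₊₁ = ⌊(a₀+mₖ₊₁)/dₖ₊₁⌋:
  k=1: m=20, d=18, a=2
  k=2: m=16, d=9, a=4
  k=3: m=20, d=2, a=20
  k=4: m=20, d=9, a=4
  k=5: m=16, d=18, a=2
  k=6: m=20, d=1, a=40
d=1 and a=2a₀=40 at k=6, so the next step gives (m, d) = (20, 18) again — its k=1 value — and the period has length 6.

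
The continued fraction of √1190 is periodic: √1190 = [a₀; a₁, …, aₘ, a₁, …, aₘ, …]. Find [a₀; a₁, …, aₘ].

[34; 2, 68]

a₀ = ⌊√1190⌋ = 34.
With m₀=0, d₀=1 and mₖ₊₁ = dₖaₖ − mₖ, dₖ₊₁ = (n − mₖ₊₁²)/dₖ, aₖ₊₁ = ⌊(a₀+mₖ₊₁)/dₖ₊₁⌋:
  k=1: m=34, d=34, a=2
  k=2: m=34, d=1, a=68
d=1 and a=2a₀=68 at k=2, so the next step gives (m, d) = (34, 34) again — its k=1 value — and the period has length 2.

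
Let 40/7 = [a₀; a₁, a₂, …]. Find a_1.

1

40 = 5·7 + 5   →  a_0 = 5
7 = 1·5 + 2   →  a_1 = 1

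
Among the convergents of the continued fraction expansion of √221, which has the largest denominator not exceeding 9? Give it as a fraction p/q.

104/7

√221 = [14; 1, 6, 2, 6, 1, 28, …] (period length 6).
Convergents:
  p_0/q_0 = 14/1
  p_1/q_1 = 15/1
  p_2/q_2 = 104/7
  p_3/q_3 = 223/15
q_2 = 7 ≤ 9 < 15 = q_3, so the answer is 104/7.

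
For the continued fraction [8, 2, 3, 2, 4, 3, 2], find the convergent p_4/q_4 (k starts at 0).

Using pₖ = aₖpₖ₋₁ + pₖ₋₂, qₖ = aₖqₖ₋₁ + qₖ₋₂ (with p₋₁=1, p₋₂=0, q₋₁=0, q₋₂=1):
  k=0: a=8, p=8, q=1
  k=1: a=2, p=17, q=2
  k=2: a=3, p=59, q=7
  k=3: a=2, p=135, q=16
  k=4: a=4, p=599, q=71

599/71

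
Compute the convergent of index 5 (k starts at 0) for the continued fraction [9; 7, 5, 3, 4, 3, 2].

14650/1603

Using pₖ = aₖpₖ₋₁ + pₖ₋₂, qₖ = aₖqₖ₋₁ + qₖ₋₂ (with p₋₁=1, p₋₂=0, q₋₁=0, q₋₂=1):
  k=0: a=9, p=9, q=1
  k=1: a=7, p=64, q=7
  k=2: a=5, p=329, q=36
  k=3: a=3, p=1051, q=115
  k=4: a=4, p=4533, q=496
  k=5: a=3, p=14650, q=1603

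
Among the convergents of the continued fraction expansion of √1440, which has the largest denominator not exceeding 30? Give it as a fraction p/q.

√1440 = [37; 1, 17, 1, 74, …] (period length 4).
Convergents:
  p_0/q_0 = 37/1
  p_1/q_1 = 38/1
  p_2/q_2 = 683/18
  p_3/q_3 = 721/19
  p_4/q_4 = 54037/1424
q_3 = 19 ≤ 30 < 1424 = q_4, so the answer is 721/19.

721/19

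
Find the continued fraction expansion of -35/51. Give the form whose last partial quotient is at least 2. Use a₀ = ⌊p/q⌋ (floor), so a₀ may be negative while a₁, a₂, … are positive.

-35 = -1·51 + 16
51 = 3·16 + 3
16 = 5·3 + 1
3 = 3·1 + 0  (stop)
So -35/51 = [-1; 3, 5, 3].

[-1; 3, 5, 3]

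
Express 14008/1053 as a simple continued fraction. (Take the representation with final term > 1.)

[13; 3, 3, 3, 10, 3]

14008 = 13·1053 + 319
1053 = 3·319 + 96
319 = 3·96 + 31
96 = 3·31 + 3
31 = 10·3 + 1
3 = 3·1 + 0  (stop)
So 14008/1053 = [13; 3, 3, 3, 10, 3].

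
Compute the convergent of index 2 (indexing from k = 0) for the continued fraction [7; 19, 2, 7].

Using pₖ = aₖpₖ₋₁ + pₖ₋₂, qₖ = aₖqₖ₋₁ + qₖ₋₂ (with p₋₁=1, p₋₂=0, q₋₁=0, q₋₂=1):
  k=0: a=7, p=7, q=1
  k=1: a=19, p=134, q=19
  k=2: a=2, p=275, q=39

275/39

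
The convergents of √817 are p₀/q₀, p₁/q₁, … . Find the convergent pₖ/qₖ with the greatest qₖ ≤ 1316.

√817 = [28; 1, 1, 2, 1, 1, 56, …] (period length 6).
Convergents:
  p_0/q_0 = 28/1
  p_1/q_1 = 29/1
  p_2/q_2 = 57/2
  p_3/q_3 = 143/5
  p_4/q_4 = 200/7
  p_5/q_5 = 343/12
  p_6/q_6 = 19408/679
  p_7/q_7 = 19751/691
  p_8/q_8 = 39159/1370
q_7 = 691 ≤ 1316 < 1370 = q_8, so the answer is 19751/691.

19751/691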